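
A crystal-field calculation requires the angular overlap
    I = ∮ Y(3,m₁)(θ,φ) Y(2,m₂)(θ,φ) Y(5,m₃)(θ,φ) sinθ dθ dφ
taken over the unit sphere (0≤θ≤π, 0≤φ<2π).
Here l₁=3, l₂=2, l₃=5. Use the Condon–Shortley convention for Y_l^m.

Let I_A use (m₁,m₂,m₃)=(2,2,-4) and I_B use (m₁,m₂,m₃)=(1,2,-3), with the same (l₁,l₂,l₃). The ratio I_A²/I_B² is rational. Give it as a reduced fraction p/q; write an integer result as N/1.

l's match ⇒ only the (l;m) 3-j factors differ between A and B.
A: triangle coeff Δ(3,2,5) = 1/2310; Σ_t [0,0]: t=0:+1/2880 = 1/2880; (3j)²=3/55 [(3 2 5; 2 2 -4)], sign=-1
B: triangle coeff Δ(3,2,5) = 1/2310; Σ_t [0,0]: t=0:+1/1152 = 1/1152; (3j)²=1/33 [(3 2 5; 1 2 -3)], sign=+1
I_A²/I_B² = (3/55)/(1/33) = 9/5

9/5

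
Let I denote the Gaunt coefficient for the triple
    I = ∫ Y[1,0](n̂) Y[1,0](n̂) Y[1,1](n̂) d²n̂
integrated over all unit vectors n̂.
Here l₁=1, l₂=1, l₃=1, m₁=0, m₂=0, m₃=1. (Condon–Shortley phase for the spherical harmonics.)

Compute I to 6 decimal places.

0.000000

Σmᵢ = 1 ≠ 0, so the φ-integral vanishes; I = 0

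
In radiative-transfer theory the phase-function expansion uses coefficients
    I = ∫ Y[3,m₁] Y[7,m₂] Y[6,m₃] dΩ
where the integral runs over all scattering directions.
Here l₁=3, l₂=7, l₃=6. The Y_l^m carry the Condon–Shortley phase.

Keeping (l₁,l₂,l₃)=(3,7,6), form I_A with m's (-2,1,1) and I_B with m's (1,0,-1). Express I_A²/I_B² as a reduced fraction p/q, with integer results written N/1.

Same 3,7,6: normalisation and zero-m 3j drop out of the ratio.
A: Δ: 4! 2! 10! / 17! → 1/2042040; sum: t=3:−1/172800 t=4:+1/414720 = -7/2073600; 3j²(3 7 6; -2 1 1) = Δ·Π!·Σ² = 343/29172  (sign +1)
B: Δ: 4! 2! 10! / 17! → 1/2042040; sum: t=0:+1/1451520 t=1:−1/103680 t=2:+1/115200 = -1/3628800; 3j²(3 7 6; 1 0 -1) = Δ·Π!·Σ² = 1/36465  (sign +1)
I_A²/I_B² = (343/29172)/(1/36465) = 1715/4

1715/4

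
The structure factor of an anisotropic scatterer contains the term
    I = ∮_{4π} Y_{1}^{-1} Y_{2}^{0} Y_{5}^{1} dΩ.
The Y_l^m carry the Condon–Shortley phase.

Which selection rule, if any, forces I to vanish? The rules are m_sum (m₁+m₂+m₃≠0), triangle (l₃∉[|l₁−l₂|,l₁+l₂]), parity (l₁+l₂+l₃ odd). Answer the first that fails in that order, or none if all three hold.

m₁+m₂+m₃ = -1 + 0 + 1 = 0  ✓
triangle: |1−2|=1 ≤ l₃=5 ≤ 1+2=3  ✗
parity: l₁+l₂+l₃ = 8 is even

triangle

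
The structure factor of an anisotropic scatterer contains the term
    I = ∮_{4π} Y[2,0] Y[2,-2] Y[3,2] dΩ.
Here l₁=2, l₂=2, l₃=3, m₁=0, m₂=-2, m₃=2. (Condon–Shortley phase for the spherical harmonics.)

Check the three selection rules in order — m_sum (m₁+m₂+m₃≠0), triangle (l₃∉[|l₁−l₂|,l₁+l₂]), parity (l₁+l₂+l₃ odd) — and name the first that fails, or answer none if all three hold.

parity

Σmᵢ = 0  ✓
l₃∈[|l₁−l₂|,l₁+l₂]=[0,4], have l₃=3  ✓
Σlᵢ = 7 ⇒ odd  ✗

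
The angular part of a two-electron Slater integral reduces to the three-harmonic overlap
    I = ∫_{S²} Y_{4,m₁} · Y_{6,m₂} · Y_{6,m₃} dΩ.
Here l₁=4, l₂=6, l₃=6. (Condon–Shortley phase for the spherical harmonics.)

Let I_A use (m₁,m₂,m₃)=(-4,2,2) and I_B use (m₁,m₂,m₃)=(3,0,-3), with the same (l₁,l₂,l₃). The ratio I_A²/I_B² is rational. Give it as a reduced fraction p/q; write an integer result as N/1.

70/27

l's match ⇒ only the (l;m) 3-j factors differ between A and B.
A: triangle coeff Δ(4,6,6) = 1/15315300; Σ_t [4,4]: t=4:+1/331776 = 1/331776; (3j)²=490/21879 [(4 6 6; -4 2 2)], sign=+1
B: triangle coeff Δ(4,6,6) = 1/15315300; Σ_t [0,1]: t=0:+1/207360 t=1:−1/103680 = -1/207360; (3j)²=21/2431 [(4 6 6; 3 0 -3)], sign=+1
I_A²/I_B² = (490/21879)/(21/2431) = 70/27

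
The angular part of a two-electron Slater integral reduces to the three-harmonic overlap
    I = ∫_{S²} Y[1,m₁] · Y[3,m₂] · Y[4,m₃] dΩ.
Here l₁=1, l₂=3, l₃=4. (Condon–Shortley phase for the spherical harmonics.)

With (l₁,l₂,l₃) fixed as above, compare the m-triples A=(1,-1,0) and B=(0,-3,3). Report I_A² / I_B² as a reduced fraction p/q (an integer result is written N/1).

Shared (l₁,l₂,l₃)=(1,3,4): N and (l;000)² cancel in I_A²/I_B².
A: Δ = 0!·2!·6!/9! = 1/252; Racah Σ t=0..0: t=0:+1/96 = 1/96; ⇒ 3j(1 3 4; 1 -1 0)² = 1/42, sgn +1
B: Δ = 0!·2!·6!/9! = 1/252; Racah Σ t=0..0: t=0:+1/720 = 1/720; ⇒ 3j(1 3 4; 0 -3 3)² = 1/36, sgn -1
I_A²/I_B² = (1/42)/(1/36) = 6/7

6/7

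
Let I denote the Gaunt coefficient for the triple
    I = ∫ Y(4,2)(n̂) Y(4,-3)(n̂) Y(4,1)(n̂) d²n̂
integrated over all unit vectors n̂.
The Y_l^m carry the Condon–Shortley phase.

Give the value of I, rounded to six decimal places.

m-sum 0 ✓  L=12 even ✓  0≤4≤8 ✓
Π(2lᵢ+1) = 9×9×9 = 729
triangle coeff Δ(4,4,4) = 1/450450
Σ_t [0,4]: t=0:+1/13824 t=1:−1/216 t=2:+1/64 t=3:−1/216 t=4:+1/13824 = 5/768
(3j)²=18/1001 [(4 4 4; 0 0 0)], sign=+1
Σ_t [0,1]: t=0:+1/576 t=1:−1/864 = 1/1728
(3j)²=5/1287 [(4 4 4; 2 -3 1)], sign=-1
⇒ 4πI² = 7290/143143
I = (-1)√(7290/143143/(4π)) = -0.06366105

-0.063661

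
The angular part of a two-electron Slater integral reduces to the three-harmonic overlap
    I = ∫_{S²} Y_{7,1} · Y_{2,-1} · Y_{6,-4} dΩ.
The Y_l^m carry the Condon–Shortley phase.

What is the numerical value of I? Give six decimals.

0.000000

1 − 1 − 4 = -4 ≠ 0: azimuthal integral kills it; I = 0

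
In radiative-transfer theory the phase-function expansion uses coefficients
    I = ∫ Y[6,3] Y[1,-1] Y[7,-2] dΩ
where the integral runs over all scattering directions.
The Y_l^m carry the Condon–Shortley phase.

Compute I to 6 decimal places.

0.110647

Checks pass: Σm=0; 14 even; l₃=7∈[5,7].
(2·6+1)(2·1+1)(2·7+1) = 585
Δ: 0! 12! 2! / 15! → 1/1365
sum: t=0:+1/518400 = 1/518400
3j²(6 1 7; 0 0 0) = Δ·Π!·Σ² = 7/195  (sign -1)
sum: t=0:+1/4354560 = 1/4354560
3j²(6 1 7; 3 -1 -2) = Δ·Π!·Σ² = 2/273  (sign -1)
combine: 4πI² = 585·7/195·2/273 = 2/13
take √, sign +1: I = 0.11064668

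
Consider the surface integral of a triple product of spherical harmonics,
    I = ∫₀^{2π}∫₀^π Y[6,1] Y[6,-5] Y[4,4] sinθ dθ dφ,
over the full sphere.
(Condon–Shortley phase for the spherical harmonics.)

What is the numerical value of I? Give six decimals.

Checks pass: Σm=0; 16 even; l₃=4∈[0,12].
(2·6+1)(2·6+1)(2·4+1) = 1521
Δ: 8! 4! 4! / 17! → 1/15315300
sum: t=2:+1/829440 t=3:−1/25920 t=4:+1/9216 t=5:−1/25920 t=6:+1/829440 = 7/207360
3j²(6 6 4; 0 0 0) = Δ·Π!·Σ² = 28/2431  (sign +1)
sum: t=1:−1/2903040 = -1/2903040
3j²(6 6 4; 1 -5 4) = Δ·Π!·Σ² = 5/663  (sign -1)
combine: 4πI² = 1521·28/2431·5/663 = 420/3179
take √, sign -1: I = -0.10253555

-0.102536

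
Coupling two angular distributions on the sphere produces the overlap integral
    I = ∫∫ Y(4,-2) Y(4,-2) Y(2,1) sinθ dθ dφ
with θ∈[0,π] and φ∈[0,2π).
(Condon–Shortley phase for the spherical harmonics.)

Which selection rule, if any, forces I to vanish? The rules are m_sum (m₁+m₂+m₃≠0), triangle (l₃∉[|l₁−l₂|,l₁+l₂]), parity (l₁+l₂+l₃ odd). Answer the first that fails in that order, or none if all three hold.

Σmᵢ = -3  ✗
l₃∈[|l₁−l₂|,l₁+l₂]=[0,8], have l₃=2
Σlᵢ = 10 ⇒ even

m_sum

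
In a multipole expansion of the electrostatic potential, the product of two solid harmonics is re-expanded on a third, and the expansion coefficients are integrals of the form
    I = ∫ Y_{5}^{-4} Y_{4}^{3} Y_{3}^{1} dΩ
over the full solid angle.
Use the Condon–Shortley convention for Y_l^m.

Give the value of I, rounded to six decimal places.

0.042401

Checks pass: Σm=0; 12 even; l₃=3∈[1,9].
(2·5+1)(2·4+1)(2·3+1) = 693
Δ: 6! 4! 2! / 13! → 1/180180
sum: t=2:+1/576 t=3:−1/144 t=4:+1/576 = -1/288
3j²(5 4 3; 0 0 0) = Δ·Π!·Σ² = 20/1001  (sign +1)
sum: t=5:−1/5760 t=6:+1/4320 = 1/17280
3j²(5 4 3; -4 3 1) = Δ·Π!·Σ² = 7/4290  (sign +1)
combine: 4πI² = 693·20/1001·7/4290 = 42/1859
take √, sign +1: I = 0.04240138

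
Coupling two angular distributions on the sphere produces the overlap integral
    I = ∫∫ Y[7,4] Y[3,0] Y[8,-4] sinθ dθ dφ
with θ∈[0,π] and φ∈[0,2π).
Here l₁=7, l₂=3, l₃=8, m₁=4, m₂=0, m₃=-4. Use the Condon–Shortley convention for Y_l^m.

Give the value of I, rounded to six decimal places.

-0.033430

Checks pass: Σm=0; 18 even; l₃=8∈[4,10].
(2·7+1)(2·3+1)(2·8+1) = 1785
Δ: 2! 12! 4! / 19! → 1/5290740
sum: t=0:+1/7257600 t=1:−1/2073600 t=2:+1/7257600 = -1/4838400
3j²(7 3 8; 0 0 0) = Δ·Π!·Σ² = 252/20995  (sign -1)
sum: t=0:+1/26127360 t=1:−1/29030400 t=2:+1/479001600 = 17/2874009600
3j²(7 3 8; 4 0 -4) = Δ·Π!·Σ² = 17/25935  (sign +1)
combine: 4πI² = 1785·252/20995·17/25935 = 4284/305045
take √, sign -1: I = -0.03343011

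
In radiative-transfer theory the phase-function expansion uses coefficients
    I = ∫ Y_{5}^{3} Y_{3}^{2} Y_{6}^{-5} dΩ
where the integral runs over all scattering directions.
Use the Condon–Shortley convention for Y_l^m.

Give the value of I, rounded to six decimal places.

m-sum 0 ✓  L=14 even ✓  2≤6≤8 ✓
Π(2lᵢ+1) = 11×7×13 = 1001
triangle coeff Δ(5,3,6) = 1/675675
Σ_t [0,2]: t=0:+1/8640 t=1:−1/2304 t=2:+1/8640 = -7/34560
(3j)²=7/429 [(5 3 6; 0 0 0)], sign=-1
Σ_t [1,2]: t=1:−1/120960 t=2:+1/483840 = -1/161280
(3j)²=2/91 [(5 3 6; 3 2 -5)], sign=+1
⇒ 4πI² = 14/39
I = (-1)√(14/39/(4π)) = -0.16901560

-0.169016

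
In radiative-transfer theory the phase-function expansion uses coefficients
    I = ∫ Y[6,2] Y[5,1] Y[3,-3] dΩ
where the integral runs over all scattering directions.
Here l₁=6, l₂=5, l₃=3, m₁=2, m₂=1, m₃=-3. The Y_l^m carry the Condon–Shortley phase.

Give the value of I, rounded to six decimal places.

Checks pass: Σm=0; 14 even; l₃=3∈[1,11].
(2·6+1)(2·5+1)(2·3+1) = 1001
Δ: 8! 4! 2! / 15! → 1/675675
sum: t=3:−1/8640 t=4:+1/2304 t=5:−1/8640 = 7/34560
3j²(6 5 3; 0 0 0) = Δ·Π!·Σ² = 7/429  (sign -1)
sum: t=4:+1/27648 = 1/27648
3j²(6 5 3; 2 1 -3) = Δ·Π!·Σ² = 10/429  (sign +1)
combine: 4πI² = 1001·7/429·10/429 = 490/1287
take √, sign -1: I = -0.17406195

-0.174062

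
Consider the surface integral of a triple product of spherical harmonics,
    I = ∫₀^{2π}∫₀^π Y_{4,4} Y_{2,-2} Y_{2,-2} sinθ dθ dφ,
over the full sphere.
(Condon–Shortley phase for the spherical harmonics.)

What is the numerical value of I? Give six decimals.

0.337168

m-sum 0 ✓  L=8 even ✓  2≤2≤6 ✓
Π(2lᵢ+1) = 9×5×5 = 225
triangle coeff Δ(4,2,2) = 1/630
Σ_t [2,2]: t=2:+1/16 = 1/16
(3j)²=2/35 [(4 2 2; 0 0 0)], sign=+1
Σ_t [0,0]: t=0:+1/576 = 1/576
(3j)²=1/9 [(4 2 2; 4 -2 -2)], sign=+1
⇒ 4πI² = 10/7
I = (+1)√(10/7/(4π)) = 0.33716777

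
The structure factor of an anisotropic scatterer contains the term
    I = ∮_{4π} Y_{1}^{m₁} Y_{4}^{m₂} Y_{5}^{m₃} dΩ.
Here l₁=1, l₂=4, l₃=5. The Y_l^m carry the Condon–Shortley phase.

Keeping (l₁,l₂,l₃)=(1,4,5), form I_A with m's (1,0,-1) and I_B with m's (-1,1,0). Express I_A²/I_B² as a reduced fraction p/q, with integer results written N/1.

Same 1,4,5: normalisation and zero-m 3j drop out of the ratio.
A: Δ: 0! 2! 8! / 11! → 1/495; sum: t=0:+1/1152 = 1/1152; 3j²(1 4 5; 1 0 -1) = Δ·Π!·Σ² = 1/33  (sign +1)
B: Δ: 0! 2! 8! / 11! → 1/495; sum: t=0:+1/1440 = 1/1440; 3j²(1 4 5; -1 1 0) = Δ·Π!·Σ² = 2/99  (sign -1)
I_A²/I_B² = (1/33)/(2/99) = 3/2

3/2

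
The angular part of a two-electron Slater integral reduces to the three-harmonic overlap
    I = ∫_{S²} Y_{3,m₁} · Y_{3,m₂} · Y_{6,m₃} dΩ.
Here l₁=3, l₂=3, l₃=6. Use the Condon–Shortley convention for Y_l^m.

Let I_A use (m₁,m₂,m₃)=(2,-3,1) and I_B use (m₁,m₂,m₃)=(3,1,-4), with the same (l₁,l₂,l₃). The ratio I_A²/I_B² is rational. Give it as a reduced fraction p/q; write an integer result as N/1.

1/30

Same 3,3,6: normalisation and zero-m 3j drop out of the ratio.
A: Δ: 0! 6! 6! / 13! → 1/12012; sum: t=0:+1/86400 = 1/86400; 3j²(3 3 6; 2 -3 1) = Δ·Π!·Σ² = 1/1716  (sign -1)
B: Δ: 0! 6! 6! / 13! → 1/12012; sum: t=0:+1/34560 = 1/34560; 3j²(3 3 6; 3 1 -4) = Δ·Π!·Σ² = 5/286  (sign +1)
I_A²/I_B² = (1/1716)/(5/286) = 1/30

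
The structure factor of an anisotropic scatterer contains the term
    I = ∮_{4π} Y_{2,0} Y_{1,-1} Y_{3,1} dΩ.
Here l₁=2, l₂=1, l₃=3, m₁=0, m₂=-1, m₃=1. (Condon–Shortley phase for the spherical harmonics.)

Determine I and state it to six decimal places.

m-sum 0 ✓  L=6 even ✓  1≤3≤3 ✓
Π(2lᵢ+1) = 5×3×7 = 105
triangle coeff Δ(2,1,3) = 1/105
Σ_t [0,0]: t=0:+1/4 = 1/4
(3j)²=3/35 [(2 1 3; 0 0 0)], sign=-1
Σ_t [0,0]: t=0:+1/8 = 1/8
(3j)²=2/35 [(2 1 3; 0 -1 1)], sign=+1
⇒ 4πI² = 18/35
I = (-1)√(18/35/(4π)) = -0.20230066

-0.202301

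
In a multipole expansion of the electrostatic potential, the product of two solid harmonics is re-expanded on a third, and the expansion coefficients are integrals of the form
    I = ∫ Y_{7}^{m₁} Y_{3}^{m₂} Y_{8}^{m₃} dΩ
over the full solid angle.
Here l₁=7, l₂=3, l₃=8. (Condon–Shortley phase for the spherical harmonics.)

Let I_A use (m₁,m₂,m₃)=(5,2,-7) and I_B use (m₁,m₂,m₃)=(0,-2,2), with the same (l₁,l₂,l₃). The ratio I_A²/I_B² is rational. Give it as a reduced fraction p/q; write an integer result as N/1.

l's match ⇒ only the (l;m) 3-j factors differ between A and B.
A: triangle coeff Δ(7,3,8) = 1/5290740; Σ_t [1,2]: t=1:−1/958003200 t=2:+1/5748019200 = -1/1149603840; (3j)²=125/5814 [(7 3 8; 5 2 -7)], sign=+1
B: triangle coeff Δ(7,3,8) = 1/5290740; Σ_t [0,1]: t=0:+1/7257600 t=1:−1/12441600 = 1/17418240; (3j)²=125/25194 [(7 3 8; 0 -2 2)], sign=+1
I_A²/I_B² = (125/5814)/(125/25194) = 13/3

13/3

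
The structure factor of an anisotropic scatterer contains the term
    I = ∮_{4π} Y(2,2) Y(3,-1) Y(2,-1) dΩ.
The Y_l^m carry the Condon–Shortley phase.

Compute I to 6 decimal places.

0.000000

Σlᵢ=7 odd — θ-integrand is odd under cosθ→−cosθ; I=0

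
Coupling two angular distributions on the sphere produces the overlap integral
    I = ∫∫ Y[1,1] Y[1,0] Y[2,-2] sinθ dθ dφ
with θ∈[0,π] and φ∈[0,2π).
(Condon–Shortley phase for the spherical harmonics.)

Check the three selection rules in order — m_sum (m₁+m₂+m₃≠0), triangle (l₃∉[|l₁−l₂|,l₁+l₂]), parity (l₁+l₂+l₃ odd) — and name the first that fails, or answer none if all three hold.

m_sum

azimuthal sum: 1 + 0 − 2 = -1  ✗
0 ≤ 2 ≤ 2 (triangle on l)
L = 1 + 1 + 2 = 4 (even)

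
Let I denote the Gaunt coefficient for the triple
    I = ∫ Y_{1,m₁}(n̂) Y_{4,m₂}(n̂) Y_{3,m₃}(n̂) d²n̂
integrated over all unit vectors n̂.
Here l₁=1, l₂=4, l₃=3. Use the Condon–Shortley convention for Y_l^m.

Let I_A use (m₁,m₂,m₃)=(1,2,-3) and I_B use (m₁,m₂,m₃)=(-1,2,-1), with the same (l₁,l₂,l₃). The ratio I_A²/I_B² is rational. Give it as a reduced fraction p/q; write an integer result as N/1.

1/15

Shared (l₁,l₂,l₃)=(1,4,3): N and (l;000)² cancel in I_A²/I_B².
A: Δ = 2!·0!·6!/9! = 1/252; Racah Σ t=0..0: t=0:+1/1440 = 1/1440; ⇒ 3j(1 4 3; 1 2 -3)² = 1/252, sgn +1
B: Δ = 2!·0!·6!/9! = 1/252; Racah Σ t=2..2: t=2:+1/96 = 1/96; ⇒ 3j(1 4 3; -1 2 -1)² = 5/84, sgn +1
I_A²/I_B² = (1/252)/(5/84) = 1/15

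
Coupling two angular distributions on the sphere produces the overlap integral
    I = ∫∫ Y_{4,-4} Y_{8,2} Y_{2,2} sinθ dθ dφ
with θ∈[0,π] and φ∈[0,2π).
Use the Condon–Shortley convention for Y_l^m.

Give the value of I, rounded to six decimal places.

|4−8|≤2≤4+8 violated ⇒ I = 0

0.000000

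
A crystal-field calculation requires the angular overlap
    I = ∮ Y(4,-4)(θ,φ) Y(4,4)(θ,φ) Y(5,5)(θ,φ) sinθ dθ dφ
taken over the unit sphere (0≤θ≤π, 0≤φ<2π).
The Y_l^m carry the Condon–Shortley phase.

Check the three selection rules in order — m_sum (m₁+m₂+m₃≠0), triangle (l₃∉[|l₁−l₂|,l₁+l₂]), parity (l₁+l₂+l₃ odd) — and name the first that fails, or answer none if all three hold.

Σmᵢ = 5  ✗
l₃∈[|l₁−l₂|,l₁+l₂]=[0,8], have l₃=5
Σlᵢ = 13 ⇒ odd

m_sum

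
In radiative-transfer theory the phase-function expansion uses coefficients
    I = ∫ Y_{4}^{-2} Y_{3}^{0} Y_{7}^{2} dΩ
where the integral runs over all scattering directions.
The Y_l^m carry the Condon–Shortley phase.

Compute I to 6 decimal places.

0.195286

m-sum 0 ✓  L=14 even ✓  1≤7≤7 ✓
Π(2lᵢ+1) = 9×7×15 = 945
triangle coeff Δ(4,3,7) = 1/45045
Σ_t [0,0]: t=0:+1/20736 = 1/20736
(3j)²=35/1287 [(4 3 7; 0 0 0)], sign=-1
Σ_t [0,0]: t=0:+1/51840 = 1/51840
(3j)²=8/429 [(4 3 7; -2 0 2)], sign=-1
⇒ 4πI² = 9800/20449
I = (+1)√(9800/20449/(4π)) = 0.19528643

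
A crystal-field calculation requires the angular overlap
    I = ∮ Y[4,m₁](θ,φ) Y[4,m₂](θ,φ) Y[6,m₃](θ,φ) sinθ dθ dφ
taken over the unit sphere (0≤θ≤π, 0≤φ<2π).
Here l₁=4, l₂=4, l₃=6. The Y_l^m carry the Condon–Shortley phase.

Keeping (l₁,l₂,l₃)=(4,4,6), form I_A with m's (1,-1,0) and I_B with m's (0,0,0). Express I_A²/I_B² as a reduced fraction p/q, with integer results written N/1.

1/400

Same 4,4,6: normalisation and zero-m 3j drop out of the ratio.
A: Δ: 2! 6! 6! / 15! → 1/1261260; sum: t=0:+1/2592 t=1:−1/2304 t=2:+1/28800 = -7/518400; 3j²(4 4 6; 1 -1 0) = Δ·Π!·Σ² = 1/25740  (sign -1)
B: Δ: 2! 6! 6! / 15! → 1/1261260; sum: t=0:+1/4608 t=1:−1/1296 t=2:+1/4608 = -7/20736; 3j²(4 4 6; 0 0 0) = Δ·Π!·Σ² = 20/1287  (sign -1)
I_A²/I_B² = (1/25740)/(20/1287) = 1/400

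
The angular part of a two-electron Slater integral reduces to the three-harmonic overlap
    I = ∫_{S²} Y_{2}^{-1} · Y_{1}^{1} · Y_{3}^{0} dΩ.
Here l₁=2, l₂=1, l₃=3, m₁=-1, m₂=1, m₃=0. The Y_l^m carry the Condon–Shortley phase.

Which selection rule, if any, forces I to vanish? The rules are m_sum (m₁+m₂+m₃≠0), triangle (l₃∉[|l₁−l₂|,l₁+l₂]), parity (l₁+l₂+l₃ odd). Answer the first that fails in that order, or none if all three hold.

azimuthal sum: -1 + 1 + 0 = 0  ✓
1 ≤ 3 ≤ 3 (triangle on l)  ✓
L = 2 + 1 + 3 = 6 (even)  ✓

none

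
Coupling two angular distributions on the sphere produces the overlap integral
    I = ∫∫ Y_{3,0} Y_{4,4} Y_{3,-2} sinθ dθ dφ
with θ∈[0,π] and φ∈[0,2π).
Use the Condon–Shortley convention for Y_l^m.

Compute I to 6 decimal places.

m-sum = 0 + 4 − 2 = 2 ≠ 0 ⇒ I = 0

0.000000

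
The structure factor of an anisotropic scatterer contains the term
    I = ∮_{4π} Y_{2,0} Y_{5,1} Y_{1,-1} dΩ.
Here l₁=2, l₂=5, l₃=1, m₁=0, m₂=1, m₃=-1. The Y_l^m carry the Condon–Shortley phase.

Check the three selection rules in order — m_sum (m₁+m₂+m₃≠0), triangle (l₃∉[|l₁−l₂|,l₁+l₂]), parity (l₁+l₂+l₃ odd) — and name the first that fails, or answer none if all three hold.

triangle

azimuthal sum: 0 + 1 − 1 = 0  ✓
3 ≤ 1 ≤ 7 (triangle on l)  ✗
L = 2 + 5 + 1 = 8 (even)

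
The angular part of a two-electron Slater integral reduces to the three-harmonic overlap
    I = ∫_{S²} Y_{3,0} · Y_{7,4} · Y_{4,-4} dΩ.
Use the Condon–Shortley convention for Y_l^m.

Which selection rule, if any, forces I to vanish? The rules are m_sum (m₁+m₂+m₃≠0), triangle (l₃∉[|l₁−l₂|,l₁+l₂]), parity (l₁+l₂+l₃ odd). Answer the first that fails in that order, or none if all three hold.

Σmᵢ = 0  ✓
l₃∈[|l₁−l₂|,l₁+l₂]=[4,10], have l₃=4  ✓
Σlᵢ = 14 ⇒ even  ✓

none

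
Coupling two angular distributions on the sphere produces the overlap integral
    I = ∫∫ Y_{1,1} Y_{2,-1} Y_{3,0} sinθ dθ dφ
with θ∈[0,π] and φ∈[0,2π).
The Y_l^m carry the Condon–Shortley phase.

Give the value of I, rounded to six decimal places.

Checks pass: Σm=0; 6 even; l₃=3∈[1,3].
(2·1+1)(2·2+1)(2·3+1) = 105
Δ: 0! 2! 4! / 7! → 1/105
sum: t=0:+1/4 = 1/4
3j²(1 2 3; 0 0 0) = Δ·Π!·Σ² = 3/35  (sign -1)
sum: t=0:+1/12 = 1/12
3j²(1 2 3; 1 -1 0) = Δ·Π!·Σ² = 1/35  (sign -1)
combine: 4πI² = 105·3/35·1/35 = 9/35
take √, sign +1: I = 0.14304817

0.143048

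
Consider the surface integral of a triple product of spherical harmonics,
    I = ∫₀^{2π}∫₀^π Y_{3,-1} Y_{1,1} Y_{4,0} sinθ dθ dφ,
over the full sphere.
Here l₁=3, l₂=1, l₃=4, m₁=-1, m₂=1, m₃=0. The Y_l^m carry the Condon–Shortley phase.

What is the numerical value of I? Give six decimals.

Rules hold: Σm=0, L=8 even, 2≤4≤4.
N = 7·3·9 = 189
Δ = 0!·6!·2!/9! = 1/252
Racah Σ t=0..0: t=0:+1/36 = 1/36
⇒ 3j(3 1 4; 0 0 0)² = 4/63, sgn +1
Racah Σ t=0..0: t=0:+1/96 = 1/96
⇒ 3j(3 1 4; -1 1 0)² = 1/42, sgn +1
4πI² = N·(3j₀)²·(3jₘ)² = 2/7
I = +1·√(0.285714/4π) = 0.15078601

0.150786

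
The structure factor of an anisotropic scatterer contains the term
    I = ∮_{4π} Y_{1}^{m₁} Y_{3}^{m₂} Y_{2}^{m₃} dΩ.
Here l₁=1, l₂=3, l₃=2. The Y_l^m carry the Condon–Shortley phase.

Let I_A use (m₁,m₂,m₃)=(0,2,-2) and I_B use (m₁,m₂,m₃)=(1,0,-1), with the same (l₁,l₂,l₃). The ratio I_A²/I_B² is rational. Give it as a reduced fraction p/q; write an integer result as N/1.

l's match ⇒ only the (l;m) 3-j factors differ between A and B.
A: triangle coeff Δ(1,3,2) = 1/105; Σ_t [1,1]: t=1:−1/24 = -1/24; (3j)²=1/21 [(1 3 2; 0 2 -2)], sign=-1
B: triangle coeff Δ(1,3,2) = 1/105; Σ_t [0,0]: t=0:+1/12 = 1/12; (3j)²=1/35 [(1 3 2; 1 0 -1)], sign=-1
I_A²/I_B² = (1/21)/(1/35) = 5/3

5/3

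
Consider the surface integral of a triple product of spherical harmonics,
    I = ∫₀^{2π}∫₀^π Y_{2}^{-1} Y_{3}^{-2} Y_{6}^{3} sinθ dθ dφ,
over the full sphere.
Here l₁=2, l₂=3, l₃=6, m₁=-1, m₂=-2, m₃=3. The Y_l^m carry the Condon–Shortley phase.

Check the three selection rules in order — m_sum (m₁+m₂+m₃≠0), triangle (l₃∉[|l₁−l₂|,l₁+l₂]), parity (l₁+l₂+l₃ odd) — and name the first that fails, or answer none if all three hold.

triangle

m₁+m₂+m₃ = -1 − 2 + 3 = 0  ✓
triangle: |2−3|=1 ≤ l₃=6 ≤ 2+3=5  ✗
parity: l₁+l₂+l₃ = 11 is odd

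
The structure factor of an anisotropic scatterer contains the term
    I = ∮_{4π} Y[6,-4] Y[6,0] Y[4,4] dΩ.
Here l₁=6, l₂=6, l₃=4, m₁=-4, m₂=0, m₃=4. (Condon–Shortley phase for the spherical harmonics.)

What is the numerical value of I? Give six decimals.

0.141673

Checks pass: Σm=0; 16 even; l₃=4∈[0,12].
(2·6+1)(2·6+1)(2·4+1) = 1521
Δ: 8! 4! 4! / 17! → 1/15315300
sum: t=2:+1/829440 t=3:−1/25920 t=4:+1/9216 t=5:−1/25920 t=6:+1/829440 = 7/207360
3j²(6 6 4; 0 0 0) = Δ·Π!·Σ² = 28/2431  (sign +1)
sum: t=6:+1/829440 = 1/829440
3j²(6 6 4; -4 0 4) = Δ·Π!·Σ² = 35/2431  (sign +1)
combine: 4πI² = 1521·28/2431·35/2431 = 8820/34969
take √, sign +1: I = 0.14167322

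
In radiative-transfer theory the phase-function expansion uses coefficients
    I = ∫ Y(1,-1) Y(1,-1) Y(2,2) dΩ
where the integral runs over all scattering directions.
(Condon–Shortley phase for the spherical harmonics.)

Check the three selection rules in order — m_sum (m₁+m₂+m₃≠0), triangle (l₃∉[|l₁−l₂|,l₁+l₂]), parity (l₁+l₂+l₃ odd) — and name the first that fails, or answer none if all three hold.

none

Σmᵢ = 0  ✓
l₃∈[|l₁−l₂|,l₁+l₂]=[0,2], have l₃=2  ✓
Σlᵢ = 4 ⇒ even  ✓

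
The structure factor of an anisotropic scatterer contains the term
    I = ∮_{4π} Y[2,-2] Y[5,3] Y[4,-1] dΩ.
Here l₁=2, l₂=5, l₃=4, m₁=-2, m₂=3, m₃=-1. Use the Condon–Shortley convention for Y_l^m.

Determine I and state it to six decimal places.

l₁+l₂+l₃=11 is odd: 3j(l;000)=0 ⇒ I=0

0.000000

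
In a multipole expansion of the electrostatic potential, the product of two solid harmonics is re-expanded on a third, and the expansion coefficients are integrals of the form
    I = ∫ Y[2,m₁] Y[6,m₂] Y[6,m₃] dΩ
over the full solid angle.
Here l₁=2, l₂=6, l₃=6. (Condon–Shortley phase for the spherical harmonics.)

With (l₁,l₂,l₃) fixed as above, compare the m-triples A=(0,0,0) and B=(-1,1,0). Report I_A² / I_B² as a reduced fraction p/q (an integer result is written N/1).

Same 2,6,6: normalisation and zero-m 3j drop out of the ratio.
A: Δ: 2! 2! 10! / 15! → 1/90090; sum: t=0:+1/69120 t=1:−1/14400 t=2:+1/69120 = -7/172800; 3j²(2 6 6; 0 0 0) = Δ·Π!·Σ² = 14/715  (sign -1)
B: Δ: 2! 2! 10! / 15! → 1/90090; sum: t=1:−1/34560 t=2:+1/28800 = 1/172800; 3j²(2 6 6; -1 1 0) = Δ·Π!·Σ² = 1/1430  (sign +1)
I_A²/I_B² = (14/715)/(1/1430) = 28/1

28/1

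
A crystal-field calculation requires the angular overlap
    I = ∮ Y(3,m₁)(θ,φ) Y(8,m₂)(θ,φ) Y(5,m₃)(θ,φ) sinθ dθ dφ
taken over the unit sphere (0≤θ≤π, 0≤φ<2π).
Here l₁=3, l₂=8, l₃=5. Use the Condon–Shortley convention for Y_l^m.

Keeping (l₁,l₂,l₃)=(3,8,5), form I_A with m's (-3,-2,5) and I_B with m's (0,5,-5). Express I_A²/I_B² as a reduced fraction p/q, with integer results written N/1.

1/286

l's match ⇒ only the (l;m) 3-j factors differ between A and B.
A: triangle coeff Δ(3,8,5) = 1/136136; Σ_t [6,6]: t=6:+1/2612736000 = 1/2612736000; (3j)²=1/136136 [(3 8 5; -3 -2 5)], sign=+1
B: triangle coeff Δ(3,8,5) = 1/136136; Σ_t [3,3]: t=3:−1/130636800 = -1/130636800; (3j)²=1/476 [(3 8 5; 0 5 -5)], sign=-1
I_A²/I_B² = (1/136136)/(1/476) = 1/286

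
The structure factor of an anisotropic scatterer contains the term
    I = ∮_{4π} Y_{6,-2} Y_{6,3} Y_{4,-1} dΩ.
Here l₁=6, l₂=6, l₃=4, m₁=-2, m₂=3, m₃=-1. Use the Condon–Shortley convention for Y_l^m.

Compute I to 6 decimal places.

-0.131554

Rules hold: Σm=0, L=16 even, 0≤4≤12.
N = 13·13·9 = 1521
Δ = 8!·4!·4!/17! = 1/15315300
Racah Σ t=2..6: t=2:+1/829440 t=3:−1/25920 t=4:+1/9216 t=5:−1/25920 t=6:+1/829440 = 7/207360
⇒ 3j(6 6 4; 0 0 0)² = 28/2431, sgn +1
Racah Σ t=5..8: t=5:−1/103680 t=6:+1/34560 t=7:−1/120960 t=8:+1/5806080 = 13/1161216
⇒ 3j(6 6 4; -2 3 -1)² = 65/5236, sgn -1
4πI² = N·(3j₀)²·(3jₘ)² = 7605/34969
I = -1·√(0.217478/4π) = -0.13155370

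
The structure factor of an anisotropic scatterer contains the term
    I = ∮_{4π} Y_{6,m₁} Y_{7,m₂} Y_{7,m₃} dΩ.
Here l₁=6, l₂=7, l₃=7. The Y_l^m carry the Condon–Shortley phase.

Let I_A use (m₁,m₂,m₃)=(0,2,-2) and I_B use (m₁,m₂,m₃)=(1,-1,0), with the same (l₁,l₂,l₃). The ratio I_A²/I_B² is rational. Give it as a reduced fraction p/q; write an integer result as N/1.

1/3

l's match ⇒ only the (l;m) 3-j factors differ between A and B.
A: triangle coeff Δ(6,7,7) = 1/2444321880; Σ_t [1,6]: t=1:−1/580608000 t=2:+1/11612160 t=3:−1/1866240 t=4:+1/1658880 t=5:−1/8294400 t=6:+1/373248000 = 1/29859840; (3j)²=125/277134 [(6 7 7; 0 2 -2)], sign=-1
B: triangle coeff Δ(6,7,7) = 1/2444321880; Σ_t [0,5]: t=0:+1/124416000 t=1:−1/4147200 t=2:+1/995328 t=3:−1/1244160 t=4:+1/8294400 t=5:−1/435456000 = 1/11612160; (3j)²=125/92378 [(6 7 7; 1 -1 0)], sign=-1
I_A²/I_B² = (125/277134)/(125/92378) = 1/3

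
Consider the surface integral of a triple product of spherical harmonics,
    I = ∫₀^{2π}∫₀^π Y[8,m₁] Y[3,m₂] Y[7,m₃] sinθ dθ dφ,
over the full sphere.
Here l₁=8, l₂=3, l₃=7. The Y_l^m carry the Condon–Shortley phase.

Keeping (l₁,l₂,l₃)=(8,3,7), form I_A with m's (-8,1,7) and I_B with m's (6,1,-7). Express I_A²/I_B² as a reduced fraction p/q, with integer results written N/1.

Shared (l₁,l₂,l₃)=(8,3,7): N and (l;000)² cancel in I_A²/I_B².
A: Δ = 4!·12!·2!/19! = 1/5290740; Racah Σ t=4..4: t=4:+1/22992076800 = 1/22992076800; ⇒ 3j(8 3 7; -8 1 7)² = 91/2907, sgn +1
B: Δ = 4!·12!·2!/19! = 1/5290740; Racah Σ t=2..2: t=2:+1/3832012800 = 1/3832012800; ⇒ 3j(8 3 7; 6 1 -7)² = 91/9690, sgn +1
I_A²/I_B² = (91/2907)/(91/9690) = 10/3

10/3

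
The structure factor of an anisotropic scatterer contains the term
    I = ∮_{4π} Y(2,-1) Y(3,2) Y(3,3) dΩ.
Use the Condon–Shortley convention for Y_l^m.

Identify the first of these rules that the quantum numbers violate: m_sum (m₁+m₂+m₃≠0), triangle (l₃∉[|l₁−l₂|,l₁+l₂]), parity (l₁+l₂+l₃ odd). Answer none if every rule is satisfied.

Σmᵢ = 4  ✗
l₃∈[|l₁−l₂|,l₁+l₂]=[1,5], have l₃=3
Σlᵢ = 8 ⇒ even

m_sum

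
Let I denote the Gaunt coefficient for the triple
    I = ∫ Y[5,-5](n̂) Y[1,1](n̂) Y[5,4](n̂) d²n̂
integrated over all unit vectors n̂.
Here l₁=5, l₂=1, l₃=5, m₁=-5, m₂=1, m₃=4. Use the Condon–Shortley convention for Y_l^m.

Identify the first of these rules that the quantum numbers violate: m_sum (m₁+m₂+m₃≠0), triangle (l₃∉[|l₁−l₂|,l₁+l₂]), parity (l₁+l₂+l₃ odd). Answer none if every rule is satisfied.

parity

Σmᵢ = 0  ✓
l₃∈[|l₁−l₂|,l₁+l₂]=[4,6], have l₃=5  ✓
Σlᵢ = 11 ⇒ odd  ✗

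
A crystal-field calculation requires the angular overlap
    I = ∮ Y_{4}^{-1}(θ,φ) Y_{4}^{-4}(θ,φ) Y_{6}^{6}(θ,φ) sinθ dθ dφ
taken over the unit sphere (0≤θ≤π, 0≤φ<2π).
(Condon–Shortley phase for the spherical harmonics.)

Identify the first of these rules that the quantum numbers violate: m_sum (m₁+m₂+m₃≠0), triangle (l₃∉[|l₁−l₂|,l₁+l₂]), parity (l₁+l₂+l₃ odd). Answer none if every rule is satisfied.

azimuthal sum: -1 − 4 + 6 = 1  ✗
0 ≤ 6 ≤ 8 (triangle on l)
L = 4 + 4 + 6 = 14 (even)

m_sum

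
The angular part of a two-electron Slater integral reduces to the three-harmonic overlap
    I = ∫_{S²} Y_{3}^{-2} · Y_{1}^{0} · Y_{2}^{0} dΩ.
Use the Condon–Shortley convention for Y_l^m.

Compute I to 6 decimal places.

0.000000

-2 + 0 + 0 = -2 ≠ 0: azimuthal integral kills it; I = 0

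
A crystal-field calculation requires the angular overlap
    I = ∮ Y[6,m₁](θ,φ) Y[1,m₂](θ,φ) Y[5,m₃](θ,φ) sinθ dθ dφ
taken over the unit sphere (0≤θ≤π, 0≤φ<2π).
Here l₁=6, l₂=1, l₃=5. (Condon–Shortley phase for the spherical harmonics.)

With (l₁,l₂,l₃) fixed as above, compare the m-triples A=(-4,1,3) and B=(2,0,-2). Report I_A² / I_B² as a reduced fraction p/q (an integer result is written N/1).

45/32

Same 6,1,5: normalisation and zero-m 3j drop out of the ratio.
A: Δ: 2! 10! 0! / 13! → 1/858; sum: t=2:+1/161280 = 1/161280; 3j²(6 1 5; -4 1 3) = Δ·Π!·Σ² = 15/286  (sign +1)
B: Δ: 2! 10! 0! / 13! → 1/858; sum: t=1:−1/30240 = -1/30240; 3j²(6 1 5; 2 0 -2) = Δ·Π!·Σ² = 16/429  (sign +1)
I_A²/I_B² = (15/286)/(16/429) = 45/32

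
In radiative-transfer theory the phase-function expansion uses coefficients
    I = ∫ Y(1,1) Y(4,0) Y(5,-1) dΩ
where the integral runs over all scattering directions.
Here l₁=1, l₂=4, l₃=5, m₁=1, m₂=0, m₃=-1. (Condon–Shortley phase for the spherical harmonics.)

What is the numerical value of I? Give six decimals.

Checks pass: Σm=0; 10 even; l₃=5∈[3,5].
(2·1+1)(2·4+1)(2·5+1) = 297
Δ: 0! 2! 8! / 11! → 1/495
sum: t=0:+1/576 = 1/576
3j²(1 4 5; 0 0 0) = Δ·Π!·Σ² = 5/99  (sign -1)
sum: t=0:+1/1152 = 1/1152
3j²(1 4 5; 1 0 -1) = Δ·Π!·Σ² = 1/33  (sign +1)
combine: 4πI² = 297·5/99·1/33 = 5/11
take √, sign -1: I = -0.19018827

-0.190188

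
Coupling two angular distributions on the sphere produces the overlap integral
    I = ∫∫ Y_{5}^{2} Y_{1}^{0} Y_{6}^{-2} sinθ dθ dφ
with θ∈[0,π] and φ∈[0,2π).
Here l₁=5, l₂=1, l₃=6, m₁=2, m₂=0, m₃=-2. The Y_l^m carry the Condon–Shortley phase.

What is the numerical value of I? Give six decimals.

m-sum 0 ✓  L=12 even ✓  4≤6≤6 ✓
Π(2lᵢ+1) = 11×3×13 = 429
triangle coeff Δ(5,1,6) = 1/858
Σ_t [0,0]: t=0:+1/14400 = 1/14400
(3j)²=6/143 [(5 1 6; 0 0 0)], sign=+1
Σ_t [0,0]: t=0:+1/30240 = 1/30240
(3j)²=16/429 [(5 1 6; 2 0 -2)], sign=+1
⇒ 4πI² = 96/143
I = (+1)√(96/143/(4π)) = 0.23113338

0.231133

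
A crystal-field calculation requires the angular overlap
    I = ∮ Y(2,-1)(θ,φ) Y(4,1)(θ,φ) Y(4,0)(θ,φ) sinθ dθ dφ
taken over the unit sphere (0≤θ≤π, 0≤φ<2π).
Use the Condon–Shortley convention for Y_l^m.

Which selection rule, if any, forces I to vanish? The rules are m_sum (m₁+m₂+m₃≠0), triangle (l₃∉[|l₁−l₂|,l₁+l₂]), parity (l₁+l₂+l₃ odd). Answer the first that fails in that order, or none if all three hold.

none

m₁+m₂+m₃ = -1 + 1 + 0 = 0  ✓
triangle: |2−4|=2 ≤ l₃=4 ≤ 2+4=6  ✓
parity: l₁+l₂+l₃ = 10 is even  ✓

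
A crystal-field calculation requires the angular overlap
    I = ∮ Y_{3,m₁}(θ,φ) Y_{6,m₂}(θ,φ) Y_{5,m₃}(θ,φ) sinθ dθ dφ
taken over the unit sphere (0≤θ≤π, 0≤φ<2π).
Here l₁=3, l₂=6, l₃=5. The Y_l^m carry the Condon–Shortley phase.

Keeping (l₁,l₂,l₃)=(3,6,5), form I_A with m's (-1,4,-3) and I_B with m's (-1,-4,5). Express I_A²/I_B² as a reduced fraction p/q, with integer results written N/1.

5/9

Shared (l₁,l₂,l₃)=(3,6,5): N and (l;000)² cancel in I_A²/I_B².
A: Δ = 4!·2!·8!/15! = 1/675675; Racah Σ t=2..4: t=2:+1/322560 t=3:−1/30240 t=4:+1/69120 = -1/64512; ⇒ 3j(3 6 5; -1 4 -3)² = 10/1001, sgn -1
B: Δ = 4!·2!·8!/15! = 1/675675; Racah Σ t=2..2: t=2:+1/322560 = 1/322560; ⇒ 3j(3 6 5; -1 -4 5)² = 18/1001, sgn +1
I_A²/I_B² = (10/1001)/(18/1001) = 5/9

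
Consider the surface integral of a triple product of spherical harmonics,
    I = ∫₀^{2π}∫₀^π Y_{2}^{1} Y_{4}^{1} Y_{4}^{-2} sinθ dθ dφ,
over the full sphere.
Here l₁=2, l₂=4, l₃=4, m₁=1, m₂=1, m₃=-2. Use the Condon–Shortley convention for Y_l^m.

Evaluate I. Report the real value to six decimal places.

Checks pass: Σm=0; 10 even; l₃=4∈[2,6].
(2·2+1)(2·4+1)(2·4+1) = 405
Δ: 2! 2! 6! / 11! → 1/13860
sum: t=0:+1/192 t=1:−1/36 t=2:+1/192 = -5/288
3j²(2 4 4; 0 0 0) = Δ·Π!·Σ² = 20/693  (sign -1)
sum: t=0:+1/240 t=1:−1/96 = -1/160
3j²(2 4 4; 1 1 -2) = Δ·Π!·Σ² = 27/1540  (sign -1)
combine: 4πI² = 405·20/693·27/1540 = 1215/5929
take √, sign +1: I = 0.12770047

0.127700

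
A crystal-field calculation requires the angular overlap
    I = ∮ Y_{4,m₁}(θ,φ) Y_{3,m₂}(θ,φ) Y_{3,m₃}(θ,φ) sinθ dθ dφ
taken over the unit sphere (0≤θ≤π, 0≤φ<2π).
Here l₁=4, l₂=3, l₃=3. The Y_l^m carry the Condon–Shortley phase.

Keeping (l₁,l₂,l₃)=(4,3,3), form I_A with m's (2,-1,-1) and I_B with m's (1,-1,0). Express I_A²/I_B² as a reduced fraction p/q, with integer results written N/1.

8/3

Shared (l₁,l₂,l₃)=(4,3,3): N and (l;000)² cancel in I_A²/I_B².
A: Δ = 4!·4!·2!/11! = 1/34650; Racah Σ t=0..2: t=0:+1/192 t=1:−1/36 t=2:+1/192 = -5/288; ⇒ 3j(4 3 3; 2 -1 -1)² = 20/693, sgn -1
B: Δ = 4!·4!·2!/11! = 1/34650; Racah Σ t=0..2: t=0:+1/288 t=1:−1/24 t=2:+1/48 = -5/288; ⇒ 3j(4 3 3; 1 -1 0)² = 5/462, sgn +1
I_A²/I_B² = (20/693)/(5/462) = 8/3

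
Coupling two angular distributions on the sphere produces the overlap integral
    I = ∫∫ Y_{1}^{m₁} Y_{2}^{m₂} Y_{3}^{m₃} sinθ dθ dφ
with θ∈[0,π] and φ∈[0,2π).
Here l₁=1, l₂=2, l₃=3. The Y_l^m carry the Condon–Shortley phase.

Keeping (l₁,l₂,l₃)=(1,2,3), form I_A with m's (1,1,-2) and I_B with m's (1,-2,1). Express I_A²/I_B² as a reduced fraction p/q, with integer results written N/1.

10/1

Shared (l₁,l₂,l₃)=(1,2,3): N and (l;000)² cancel in I_A²/I_B².
A: Δ = 0!·2!·4!/7! = 1/105; Racah Σ t=0..0: t=0:+1/12 = 1/12; ⇒ 3j(1 2 3; 1 1 -2)² = 2/21, sgn -1
B: Δ = 0!·2!·4!/7! = 1/105; Racah Σ t=0..0: t=0:+1/48 = 1/48; ⇒ 3j(1 2 3; 1 -2 1)² = 1/105, sgn +1
I_A²/I_B² = (2/21)/(1/105) = 10/1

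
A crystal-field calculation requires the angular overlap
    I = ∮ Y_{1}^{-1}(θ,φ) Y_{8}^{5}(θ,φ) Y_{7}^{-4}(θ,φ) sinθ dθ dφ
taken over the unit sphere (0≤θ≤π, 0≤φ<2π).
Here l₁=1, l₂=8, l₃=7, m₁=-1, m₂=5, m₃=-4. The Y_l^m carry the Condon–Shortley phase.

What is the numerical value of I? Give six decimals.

-0.270230

Rules hold: Σm=0, L=16 even, 7≤7≤9.
N = 3·17·15 = 765
Δ = 2!·0!·14!/17! = 1/2040
Racah Σ t=1..1: t=1:−1/25401600 = -1/25401600
⇒ 3j(1 8 7; 0 0 0)² = 8/255, sgn +1
Racah Σ t=2..2: t=2:+1/479001600 = 1/479001600
⇒ 3j(1 8 7; -1 5 -4)² = 13/340, sgn -1
4πI² = N·(3j₀)²·(3jₘ)² = 78/85
I = -1·√(0.917647/4π) = -0.27022959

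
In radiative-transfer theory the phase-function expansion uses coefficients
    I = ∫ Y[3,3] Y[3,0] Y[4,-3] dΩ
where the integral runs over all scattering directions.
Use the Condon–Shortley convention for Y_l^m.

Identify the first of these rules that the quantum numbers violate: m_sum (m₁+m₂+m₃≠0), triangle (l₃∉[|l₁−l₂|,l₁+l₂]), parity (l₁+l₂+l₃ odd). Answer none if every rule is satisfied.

azimuthal sum: 3 + 0 − 3 = 0  ✓
0 ≤ 4 ≤ 6 (triangle on l)  ✓
L = 3 + 3 + 4 = 10 (even)  ✓

none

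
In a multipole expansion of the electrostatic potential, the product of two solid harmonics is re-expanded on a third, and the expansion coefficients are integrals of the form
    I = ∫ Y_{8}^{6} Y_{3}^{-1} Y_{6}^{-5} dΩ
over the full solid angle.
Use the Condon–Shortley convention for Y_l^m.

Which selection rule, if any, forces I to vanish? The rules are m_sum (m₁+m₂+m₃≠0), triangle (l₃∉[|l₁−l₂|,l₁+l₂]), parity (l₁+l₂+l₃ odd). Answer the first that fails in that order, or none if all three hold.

parity

m₁+m₂+m₃ = 6 − 1 − 5 = 0  ✓
triangle: |8−3|=5 ≤ l₃=6 ≤ 8+3=11  ✓
parity: l₁+l₂+l₃ = 17 is odd  ✗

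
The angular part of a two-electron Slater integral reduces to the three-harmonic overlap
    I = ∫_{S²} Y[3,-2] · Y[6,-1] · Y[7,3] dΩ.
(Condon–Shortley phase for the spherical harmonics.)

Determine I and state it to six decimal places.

0.023482

Checks pass: Σm=0; 16 even; l₃=7∈[3,9].
(2·3+1)(2·6+1)(2·7+1) = 1365
Δ: 2! 4! 10! / 17! → 1/2042040
sum: t=0:+1/207360 t=1:−1/57600 t=2:+1/207360 = -1/129600
3j²(3 6 7; 0 0 0) = Δ·Π!·Σ² = 168/12155  (sign +1)
sum: t=1:−1/414720 t=2:+1/362880 = 1/2903040
3j²(3 6 7; -2 -1 3) = Δ·Π!·Σ² = 25/68068  (sign +1)
combine: 4πI² = 1365·168/12155·25/68068 = 3150/454597
take √, sign +1: I = 0.02348211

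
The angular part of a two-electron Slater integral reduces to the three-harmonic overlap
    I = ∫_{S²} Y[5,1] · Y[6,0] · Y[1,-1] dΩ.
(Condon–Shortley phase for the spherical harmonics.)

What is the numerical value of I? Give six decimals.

0.158246

m-sum 0 ✓  L=12 even ✓  1≤1≤11 ✓
Π(2lᵢ+1) = 11×13×3 = 429
triangle coeff Δ(5,6,1) = 1/858
Σ_t [5,5]: t=5:−1/14400 = -1/14400
(3j)²=6/143 [(5 6 1; 0 0 0)], sign=+1
Σ_t [4,4]: t=4:+1/34560 = 1/34560
(3j)²=5/286 [(5 6 1; 1 0 -1)], sign=+1
⇒ 4πI² = 45/143
I = (+1)√(45/143/(4π)) = 0.15824621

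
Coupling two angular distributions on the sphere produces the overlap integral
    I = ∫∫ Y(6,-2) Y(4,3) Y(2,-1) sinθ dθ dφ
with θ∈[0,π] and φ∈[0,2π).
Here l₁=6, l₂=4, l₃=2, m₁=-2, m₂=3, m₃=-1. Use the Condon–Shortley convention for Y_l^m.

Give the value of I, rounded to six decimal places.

0.089969

Checks pass: Σm=0; 12 even; l₃=2∈[2,10].
(2·6+1)(2·4+1)(2·2+1) = 585
Δ: 8! 4! 0! / 13! → 1/6435
sum: t=4:+1/2304 = 1/2304
3j²(6 4 2; 0 0 0) = Δ·Π!·Σ² = 5/143  (sign +1)
sum: t=7:−1/30240 = -1/30240
3j²(6 4 2; -2 3 -1) = Δ·Π!·Σ² = 32/6435  (sign +1)
combine: 4πI² = 585·5/143·32/6435 = 160/1573
take √, sign +1: I = 0.08996855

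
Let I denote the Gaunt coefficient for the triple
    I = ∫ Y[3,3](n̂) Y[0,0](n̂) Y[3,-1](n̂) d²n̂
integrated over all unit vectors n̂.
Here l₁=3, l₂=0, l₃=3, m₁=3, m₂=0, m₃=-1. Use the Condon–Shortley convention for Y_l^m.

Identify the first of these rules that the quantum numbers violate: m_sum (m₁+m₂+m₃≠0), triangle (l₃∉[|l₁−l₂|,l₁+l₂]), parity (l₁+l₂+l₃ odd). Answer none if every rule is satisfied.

m_sum

m₁+m₂+m₃ = 3 + 0 − 1 = 2  ✗
triangle: |3−0|=3 ≤ l₃=3 ≤ 3+0=3
parity: l₁+l₂+l₃ = 6 is even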